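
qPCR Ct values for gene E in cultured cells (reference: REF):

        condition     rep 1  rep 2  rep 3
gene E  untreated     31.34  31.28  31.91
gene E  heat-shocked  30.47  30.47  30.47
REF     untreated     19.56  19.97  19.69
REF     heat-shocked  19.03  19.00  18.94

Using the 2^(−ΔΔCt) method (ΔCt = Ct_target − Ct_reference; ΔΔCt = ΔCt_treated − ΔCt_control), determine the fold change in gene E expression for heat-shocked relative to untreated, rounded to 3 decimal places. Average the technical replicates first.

Mean Ct: gene E untreated 31.510; gene E heat-shocked 30.470; REF untreated 19.740; REF heat-shocked 18.990
ΔCt(untreated) = 31.510 − 19.740 = 11.770
ΔCt(heat-shocked) = 30.470 − 18.990 = 11.480
ΔΔCt = 11.480 − 11.770 = -0.290
Fold change = 2^(−(-0.290)) = 2^0.290 = 1.2226

1.223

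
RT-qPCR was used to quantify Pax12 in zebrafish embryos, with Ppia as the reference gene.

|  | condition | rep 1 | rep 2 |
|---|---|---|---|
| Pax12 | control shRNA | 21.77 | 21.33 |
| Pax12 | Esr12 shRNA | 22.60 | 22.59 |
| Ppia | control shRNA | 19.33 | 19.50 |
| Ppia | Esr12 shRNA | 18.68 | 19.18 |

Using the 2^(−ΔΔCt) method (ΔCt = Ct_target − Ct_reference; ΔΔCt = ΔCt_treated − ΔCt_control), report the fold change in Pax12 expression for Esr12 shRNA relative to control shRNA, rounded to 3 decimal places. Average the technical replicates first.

0.346

Mean Ct: Pax12 control shRNA 21.550; Pax12 Esr12 shRNA 22.595; Ppia control shRNA 19.415; Ppia Esr12 shRNA 18.930
ΔCt(control shRNA) = 21.550 − 19.415 = 2.135
ΔCt(Esr12 shRNA) = 22.595 − 18.930 = 3.665
ΔΔCt = 3.665 − 2.135 = 1.530
Fold change = 2^(−1.530) = 0.3463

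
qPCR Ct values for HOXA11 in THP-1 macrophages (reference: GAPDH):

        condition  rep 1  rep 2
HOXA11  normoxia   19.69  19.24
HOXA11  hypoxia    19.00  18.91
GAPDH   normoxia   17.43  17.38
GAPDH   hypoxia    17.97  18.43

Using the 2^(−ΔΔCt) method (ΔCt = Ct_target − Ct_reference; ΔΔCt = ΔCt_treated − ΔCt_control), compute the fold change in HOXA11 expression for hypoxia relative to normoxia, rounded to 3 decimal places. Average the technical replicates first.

2.471

Mean Ct: HOXA11 normoxia 19.465; HOXA11 hypoxia 18.955; GAPDH normoxia 17.405; GAPDH hypoxia 18.200
ΔCt(normoxia) = 19.465 − 17.405 = 2.060
ΔCt(hypoxia) = 18.955 − 18.200 = 0.755
ΔΔCt = 0.755 − 2.060 = -1.305
Fold change = 2^(−(-1.305)) = 2^1.305 = 2.4708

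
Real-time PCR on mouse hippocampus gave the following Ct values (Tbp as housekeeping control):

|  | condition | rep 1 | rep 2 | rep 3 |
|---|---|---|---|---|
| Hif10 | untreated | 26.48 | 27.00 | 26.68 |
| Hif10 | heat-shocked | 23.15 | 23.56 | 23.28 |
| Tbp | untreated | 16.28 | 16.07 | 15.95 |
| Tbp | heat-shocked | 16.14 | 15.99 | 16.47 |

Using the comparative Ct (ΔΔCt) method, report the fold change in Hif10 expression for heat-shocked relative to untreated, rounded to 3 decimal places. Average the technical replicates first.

11.236

Mean Ct: Hif10 untreated 26.720; Hif10 heat-shocked 23.330; Tbp untreated 16.100; Tbp heat-shocked 16.200
ΔCt(untreated) = 26.720 − 16.100 = 10.620
ΔCt(heat-shocked) = 23.330 − 16.200 = 7.130
ΔΔCt = 7.130 − 10.620 = -3.490
Fold change = 2^(−(-3.490)) = 2^3.490 = 11.2356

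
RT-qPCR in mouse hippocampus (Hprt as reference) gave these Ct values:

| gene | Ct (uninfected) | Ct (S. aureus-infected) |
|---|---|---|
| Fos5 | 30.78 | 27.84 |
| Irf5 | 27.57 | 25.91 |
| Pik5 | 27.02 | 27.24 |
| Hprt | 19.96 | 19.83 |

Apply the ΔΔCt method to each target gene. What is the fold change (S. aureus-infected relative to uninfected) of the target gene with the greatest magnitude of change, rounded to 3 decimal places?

7.013

Fos5: ΔΔCt = (27.84−19.83) − (30.78−19.96) = 8.01 − 10.82 = -2.81; fold change = 2^2.81 = 7.013
Irf5: ΔΔCt = (25.91−19.83) − (27.57−19.96) = 6.08 − 7.61 = -1.53; fold change = 2^1.53 = 2.888
Pik5: ΔΔCt = (27.24−19.83) − (27.02−19.96) = 7.41 − 7.06 = 0.35; fold change = 2^-0.35 = 0.785
Fos5 has the largest |ΔΔCt| = 2.81.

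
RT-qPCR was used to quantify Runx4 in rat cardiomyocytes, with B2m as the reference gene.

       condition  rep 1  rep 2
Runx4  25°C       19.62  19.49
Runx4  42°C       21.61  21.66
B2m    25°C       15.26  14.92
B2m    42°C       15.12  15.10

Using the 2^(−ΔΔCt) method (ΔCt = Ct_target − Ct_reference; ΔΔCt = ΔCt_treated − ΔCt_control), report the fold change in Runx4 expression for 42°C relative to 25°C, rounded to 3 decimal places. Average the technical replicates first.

0.240

Mean Ct: Runx4 25°C 19.555; Runx4 42°C 21.635; B2m 25°C 15.090; B2m 42°C 15.110
ΔCt(25°C) = 19.555 − 15.090 = 4.465
ΔCt(42°C) = 21.635 − 15.110 = 6.525
ΔΔCt = 6.525 − 4.465 = 2.060
Fold change = 2^(−2.060) = 0.2398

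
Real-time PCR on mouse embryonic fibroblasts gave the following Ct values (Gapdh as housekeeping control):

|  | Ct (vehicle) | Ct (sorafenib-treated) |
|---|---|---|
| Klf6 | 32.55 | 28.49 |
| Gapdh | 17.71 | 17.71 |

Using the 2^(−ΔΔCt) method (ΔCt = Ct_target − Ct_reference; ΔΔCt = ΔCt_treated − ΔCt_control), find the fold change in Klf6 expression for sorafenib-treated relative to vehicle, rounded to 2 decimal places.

16.68

ΔCt(vehicle) = 32.550 − 17.710 = 14.840
ΔCt(sorafenib-treated) = 28.490 − 17.710 = 10.780
ΔΔCt = 10.780 − 14.840 = -4.060
Fold change = 2^(−(-4.060)) = 2^4.060 = 16.679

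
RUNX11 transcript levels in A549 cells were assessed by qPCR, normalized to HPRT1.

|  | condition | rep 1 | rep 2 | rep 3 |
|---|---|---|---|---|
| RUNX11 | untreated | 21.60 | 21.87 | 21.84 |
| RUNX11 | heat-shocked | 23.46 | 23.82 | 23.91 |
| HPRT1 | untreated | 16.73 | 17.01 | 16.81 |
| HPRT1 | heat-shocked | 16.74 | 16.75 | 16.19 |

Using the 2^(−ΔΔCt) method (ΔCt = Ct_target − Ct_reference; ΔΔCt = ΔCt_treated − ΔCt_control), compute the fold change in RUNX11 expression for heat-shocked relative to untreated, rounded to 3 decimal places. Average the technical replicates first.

0.210

Mean Ct: RUNX11 untreated 21.770; RUNX11 heat-shocked 23.730; HPRT1 untreated 16.850; HPRT1 heat-shocked 16.560
ΔCt(untreated) = 21.770 − 16.850 = 4.920
ΔCt(heat-shocked) = 23.730 − 16.560 = 7.170
ΔΔCt = 7.170 − 4.920 = 2.250
Fold change = 2^(−2.250) = 0.2102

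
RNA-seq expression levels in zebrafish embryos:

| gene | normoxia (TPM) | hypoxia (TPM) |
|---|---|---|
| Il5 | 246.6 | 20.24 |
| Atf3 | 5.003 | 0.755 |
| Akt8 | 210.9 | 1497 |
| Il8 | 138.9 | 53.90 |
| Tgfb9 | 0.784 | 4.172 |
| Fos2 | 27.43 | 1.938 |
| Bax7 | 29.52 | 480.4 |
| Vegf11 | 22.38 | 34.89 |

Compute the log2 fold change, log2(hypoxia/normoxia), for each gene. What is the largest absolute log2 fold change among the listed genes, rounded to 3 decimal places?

log2(20.24/246.6) = -3.607  (Il5)
log2(0.755/5.003) = -2.728  (Atf3)
log2(1497/210.9) = 2.827  (Akt8)
log2(53.90/138.9) = -1.366  (Il8)
log2(4.172/0.784) = 2.412  (Tgfb9)
log2(1.938/27.43) = -3.823  (Fos2)
log2(480.4/29.52) = 4.024  (Bax7)
log2(34.89/22.38) = 0.641  (Vegf11)
The largest magnitude belongs to Bax7.

4.024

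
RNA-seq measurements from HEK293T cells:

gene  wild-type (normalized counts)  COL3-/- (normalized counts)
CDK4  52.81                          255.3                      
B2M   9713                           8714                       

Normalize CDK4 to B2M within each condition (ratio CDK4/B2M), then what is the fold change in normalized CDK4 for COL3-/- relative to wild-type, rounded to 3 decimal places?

5.389

CDK4/B2M (wild-type) = 52.81 / 9713 = 0.005437
CDK4/B2M (COL3-/-) = 255.3 / 8714 = 0.029298
Fold change = 0.029298 / 0.005437 = 5.3885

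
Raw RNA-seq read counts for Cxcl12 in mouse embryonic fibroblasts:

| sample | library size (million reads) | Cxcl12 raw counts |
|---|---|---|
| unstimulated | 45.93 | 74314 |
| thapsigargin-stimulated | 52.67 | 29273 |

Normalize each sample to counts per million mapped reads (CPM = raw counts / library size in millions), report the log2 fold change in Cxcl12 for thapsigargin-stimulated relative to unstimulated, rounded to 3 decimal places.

CPM(unstimulated) = 74314 / 45.93 = 1617.9839
CPM(thapsigargin-stimulated) = 29273 / 52.67 = 555.7813
Fold change = 555.7813 / 1617.9839 = 0.34350
log2(0.34350) = -1.5416

-1.542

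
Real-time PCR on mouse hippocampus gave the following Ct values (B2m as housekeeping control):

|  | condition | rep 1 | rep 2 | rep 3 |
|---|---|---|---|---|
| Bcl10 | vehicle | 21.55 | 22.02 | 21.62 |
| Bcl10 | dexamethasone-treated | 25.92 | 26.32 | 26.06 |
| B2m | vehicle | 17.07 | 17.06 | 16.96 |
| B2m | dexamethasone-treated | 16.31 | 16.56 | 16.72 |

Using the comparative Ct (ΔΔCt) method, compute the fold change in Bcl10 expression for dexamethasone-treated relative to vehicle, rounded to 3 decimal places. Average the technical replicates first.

0.034

Mean Ct: Bcl10 vehicle 21.730; Bcl10 dexamethasone-treated 26.100; B2m vehicle 17.030; B2m dexamethasone-treated 16.530
ΔCt(vehicle) = 21.730 − 17.030 = 4.700
ΔCt(dexamethasone-treated) = 26.100 − 16.530 = 9.570
ΔΔCt = 9.570 − 4.700 = 4.870
Fold change = 2^(−4.870) = 0.0342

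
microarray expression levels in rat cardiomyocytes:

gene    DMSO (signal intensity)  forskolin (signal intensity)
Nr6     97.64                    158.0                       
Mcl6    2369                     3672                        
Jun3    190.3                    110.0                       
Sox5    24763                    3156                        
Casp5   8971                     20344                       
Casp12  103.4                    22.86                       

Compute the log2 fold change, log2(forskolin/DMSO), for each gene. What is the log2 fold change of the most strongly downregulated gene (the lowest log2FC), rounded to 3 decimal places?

log2(158.0/97.64) = 0.694  (Nr6)
log2(3672/2369) = 0.632  (Mcl6)
log2(110.0/190.3) = -0.791  (Jun3)
log2(3156/24763) = -2.972  (Sox5)
log2(20344/8971) = 1.181  (Casp5)
log2(22.86/103.4) = -2.177  (Casp12)
Sox5 is most strongly downregulated.

-2.972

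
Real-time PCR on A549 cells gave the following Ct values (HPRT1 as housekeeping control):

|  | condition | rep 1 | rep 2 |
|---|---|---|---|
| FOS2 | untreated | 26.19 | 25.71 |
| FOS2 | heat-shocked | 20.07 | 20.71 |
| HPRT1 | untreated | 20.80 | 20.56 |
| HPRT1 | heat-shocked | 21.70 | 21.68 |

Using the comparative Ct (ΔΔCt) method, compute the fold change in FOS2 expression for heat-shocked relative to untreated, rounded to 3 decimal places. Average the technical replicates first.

95.010

Mean Ct: FOS2 untreated 25.950; FOS2 heat-shocked 20.390; HPRT1 untreated 20.680; HPRT1 heat-shocked 21.690
ΔCt(untreated) = 25.950 − 20.680 = 5.270
ΔCt(heat-shocked) = 20.390 − 21.690 = -1.300
ΔΔCt = -1.300 − 5.270 = -6.570
Fold change = 2^(−(-6.570)) = 2^6.570 = 95.0095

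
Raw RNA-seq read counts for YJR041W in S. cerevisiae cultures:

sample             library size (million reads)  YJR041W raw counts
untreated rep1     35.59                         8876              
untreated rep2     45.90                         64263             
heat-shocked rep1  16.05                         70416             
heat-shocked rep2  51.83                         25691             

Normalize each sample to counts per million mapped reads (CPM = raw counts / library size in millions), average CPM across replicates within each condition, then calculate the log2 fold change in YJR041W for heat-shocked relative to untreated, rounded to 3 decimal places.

1.566

CPM(untreated rep1) = 8876 / 35.59 = 249.3959
CPM(untreated rep2) = 64263 / 45.90 = 1400.0654
CPM(heat-shocked rep1) = 70416 / 16.05 = 4387.2897
CPM(heat-shocked rep2) = 25691 / 51.83 = 495.6782
mean CPM(untreated) = 824.7306; mean CPM(heat-shocked) = 2441.4839
Fold change = 2441.4839 / 824.7306 = 2.96034
log2(2.96034) = 1.5658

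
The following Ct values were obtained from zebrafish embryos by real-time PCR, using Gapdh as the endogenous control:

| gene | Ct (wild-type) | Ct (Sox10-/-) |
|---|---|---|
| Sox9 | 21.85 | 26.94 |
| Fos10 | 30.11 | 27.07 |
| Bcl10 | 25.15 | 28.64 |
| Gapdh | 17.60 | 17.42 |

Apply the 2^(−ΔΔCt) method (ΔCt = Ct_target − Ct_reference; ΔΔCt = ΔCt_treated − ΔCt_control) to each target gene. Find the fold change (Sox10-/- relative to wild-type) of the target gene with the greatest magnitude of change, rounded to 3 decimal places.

Sox9: ΔΔCt = (26.94−17.42) − (21.85−17.60) = 9.52 − 4.25 = 5.27; fold change = 2^-5.27 = 0.026
Fos10: ΔΔCt = (27.07−17.42) − (30.11−17.60) = 9.65 − 12.51 = -2.86; fold change = 2^2.86 = 7.260
Bcl10: ΔΔCt = (28.64−17.42) − (25.15−17.60) = 11.22 − 7.55 = 3.67; fold change = 2^-3.67 = 0.079
Sox9 has the largest |ΔΔCt| = 5.27.

0.026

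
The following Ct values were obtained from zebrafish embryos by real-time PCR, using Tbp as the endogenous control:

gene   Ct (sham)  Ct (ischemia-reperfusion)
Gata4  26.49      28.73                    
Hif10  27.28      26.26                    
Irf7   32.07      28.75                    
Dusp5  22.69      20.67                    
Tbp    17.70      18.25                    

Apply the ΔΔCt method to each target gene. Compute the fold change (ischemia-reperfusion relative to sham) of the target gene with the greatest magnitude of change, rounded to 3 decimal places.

14.621

Gata4: ΔΔCt = (28.73−18.25) − (26.49−17.70) = 10.48 − 8.79 = 1.69; fold change = 2^-1.69 = 0.310
Hif10: ΔΔCt = (26.26−18.25) − (27.28−17.70) = 8.01 − 9.58 = -1.57; fold change = 2^1.57 = 2.969
Irf7: ΔΔCt = (28.75−18.25) − (32.07−17.70) = 10.50 − 14.37 = -3.87; fold change = 2^3.87 = 14.621
Dusp5: ΔΔCt = (20.67−18.25) − (22.69−17.70) = 2.42 − 4.99 = -2.57; fold change = 2^2.57 = 5.938
Irf7 has the largest |ΔΔCt| = 3.87.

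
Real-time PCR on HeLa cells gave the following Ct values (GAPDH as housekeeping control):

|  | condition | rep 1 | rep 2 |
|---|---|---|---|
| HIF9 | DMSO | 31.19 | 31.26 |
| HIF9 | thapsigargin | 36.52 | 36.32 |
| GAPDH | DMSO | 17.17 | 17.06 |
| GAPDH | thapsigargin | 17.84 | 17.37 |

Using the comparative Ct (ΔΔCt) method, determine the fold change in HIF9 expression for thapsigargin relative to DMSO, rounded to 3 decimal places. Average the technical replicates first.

Mean Ct: HIF9 DMSO 31.225; HIF9 thapsigargin 36.420; GAPDH DMSO 17.115; GAPDH thapsigargin 17.605
ΔCt(DMSO) = 31.225 − 17.115 = 14.110
ΔCt(thapsigargin) = 36.420 − 17.605 = 18.815
ΔΔCt = 18.815 − 14.110 = 4.705
Fold change = 2^(−4.705) = 0.0383

0.038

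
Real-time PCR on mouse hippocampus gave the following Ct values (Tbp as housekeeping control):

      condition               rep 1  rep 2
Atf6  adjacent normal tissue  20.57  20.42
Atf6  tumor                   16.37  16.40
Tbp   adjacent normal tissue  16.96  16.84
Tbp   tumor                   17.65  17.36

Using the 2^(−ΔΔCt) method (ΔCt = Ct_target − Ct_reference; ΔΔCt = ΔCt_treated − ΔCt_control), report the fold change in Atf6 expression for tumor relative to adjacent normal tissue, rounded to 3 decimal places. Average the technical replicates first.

Mean Ct: Atf6 adjacent normal tissue 20.495; Atf6 tumor 16.385; Tbp adjacent normal tissue 16.900; Tbp tumor 17.505
ΔCt(adjacent normal tissue) = 20.495 − 16.900 = 3.595
ΔCt(tumor) = 16.385 − 17.505 = -1.120
ΔΔCt = -1.120 − 3.595 = -4.715
Fold change = 2^(−(-4.715)) = 2^4.715 = 26.2637

26.264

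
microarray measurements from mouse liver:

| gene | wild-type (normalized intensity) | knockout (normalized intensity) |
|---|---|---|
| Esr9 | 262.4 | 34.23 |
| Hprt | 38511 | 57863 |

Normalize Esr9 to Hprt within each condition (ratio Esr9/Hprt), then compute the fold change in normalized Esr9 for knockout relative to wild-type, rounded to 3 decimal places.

Esr9/Hprt (wild-type) = 262.4 / 38511 = 0.0068136
Esr9/Hprt (knockout) = 34.23 / 57863 = 0.00059157
Fold change = 0.00059157 / 0.0068136 = 0.0868

0.087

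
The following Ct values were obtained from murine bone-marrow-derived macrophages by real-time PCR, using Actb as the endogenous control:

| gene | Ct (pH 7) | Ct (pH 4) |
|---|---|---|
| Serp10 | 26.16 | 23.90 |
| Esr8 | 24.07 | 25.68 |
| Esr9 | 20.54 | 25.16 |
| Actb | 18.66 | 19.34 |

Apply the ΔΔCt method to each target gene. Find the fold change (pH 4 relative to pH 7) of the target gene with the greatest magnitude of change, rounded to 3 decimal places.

Serp10: ΔΔCt = (23.90−19.34) − (26.16−18.66) = 4.56 − 7.50 = -2.94; fold change = 2^2.94 = 7.674
Esr8: ΔΔCt = (25.68−19.34) − (24.07−18.66) = 6.34 − 5.41 = 0.93; fold change = 2^-0.93 = 0.525
Esr9: ΔΔCt = (25.16−19.34) − (20.54−18.66) = 5.82 − 1.88 = 3.94; fold change = 2^-3.94 = 0.065
Esr9 has the largest |ΔΔCt| = 3.94.

0.065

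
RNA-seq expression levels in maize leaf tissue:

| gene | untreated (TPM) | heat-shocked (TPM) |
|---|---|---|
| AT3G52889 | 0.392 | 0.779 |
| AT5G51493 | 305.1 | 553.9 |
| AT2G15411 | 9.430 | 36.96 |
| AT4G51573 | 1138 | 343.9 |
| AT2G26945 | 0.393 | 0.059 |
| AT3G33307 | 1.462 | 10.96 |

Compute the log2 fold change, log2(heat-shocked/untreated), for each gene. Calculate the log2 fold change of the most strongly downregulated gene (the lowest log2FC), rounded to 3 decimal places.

-2.736

log2(0.779/0.392) = 0.991  (AT3G52889)
log2(553.9/305.1) = 0.860  (AT5G51493)
log2(36.96/9.430) = 1.971  (AT2G15411)
log2(343.9/1138) = -1.726  (AT4G51573)
log2(0.059/0.393) = -2.736  (AT2G26945)
log2(10.96/1.462) = 2.906  (AT3G33307)
AT2G26945 is most strongly downregulated.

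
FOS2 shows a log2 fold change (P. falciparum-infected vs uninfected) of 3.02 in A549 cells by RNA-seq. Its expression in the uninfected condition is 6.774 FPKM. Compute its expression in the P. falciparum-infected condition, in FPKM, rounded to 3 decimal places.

54.948

Fold change = 2^(3.02) = 8.1117
P. falciparum-infected expression = 6.774 × 8.1117 = 54.948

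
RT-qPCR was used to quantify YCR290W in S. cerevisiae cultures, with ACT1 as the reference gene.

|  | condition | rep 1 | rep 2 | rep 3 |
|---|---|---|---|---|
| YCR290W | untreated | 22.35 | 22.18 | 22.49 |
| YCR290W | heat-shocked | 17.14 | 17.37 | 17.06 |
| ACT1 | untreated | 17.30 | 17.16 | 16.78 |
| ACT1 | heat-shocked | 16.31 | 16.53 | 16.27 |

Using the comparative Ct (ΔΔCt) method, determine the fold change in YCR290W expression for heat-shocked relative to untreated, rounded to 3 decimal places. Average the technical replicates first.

21.706

Mean Ct: YCR290W untreated 22.340; YCR290W heat-shocked 17.190; ACT1 untreated 17.080; ACT1 heat-shocked 16.370
ΔCt(untreated) = 22.340 − 17.080 = 5.260
ΔCt(heat-shocked) = 17.190 − 16.370 = 0.820
ΔΔCt = 0.820 − 5.260 = -4.440
Fold change = 2^(−(-4.440)) = 2^4.440 = 21.7057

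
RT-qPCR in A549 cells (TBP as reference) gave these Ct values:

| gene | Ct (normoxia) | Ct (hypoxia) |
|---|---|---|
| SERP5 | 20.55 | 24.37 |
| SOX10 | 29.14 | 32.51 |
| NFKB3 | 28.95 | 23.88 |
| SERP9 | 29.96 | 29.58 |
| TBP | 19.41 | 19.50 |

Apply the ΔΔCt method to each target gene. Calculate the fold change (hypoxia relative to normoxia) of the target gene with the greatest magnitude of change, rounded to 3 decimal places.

35.753

SERP5: ΔΔCt = (24.37−19.50) − (20.55−19.41) = 4.87 − 1.14 = 3.73; fold change = 2^-3.73 = 0.075
SOX10: ΔΔCt = (32.51−19.50) − (29.14−19.41) = 13.01 − 9.73 = 3.28; fold change = 2^-3.28 = 0.103
NFKB3: ΔΔCt = (23.88−19.50) − (28.95−19.41) = 4.38 − 9.54 = -5.16; fold change = 2^5.16 = 35.753
SERP9: ΔΔCt = (29.58−19.50) − (29.96−19.41) = 10.08 − 10.55 = -0.47; fold change = 2^0.47 = 1.385
NFKB3 has the largest |ΔΔCt| = 5.16.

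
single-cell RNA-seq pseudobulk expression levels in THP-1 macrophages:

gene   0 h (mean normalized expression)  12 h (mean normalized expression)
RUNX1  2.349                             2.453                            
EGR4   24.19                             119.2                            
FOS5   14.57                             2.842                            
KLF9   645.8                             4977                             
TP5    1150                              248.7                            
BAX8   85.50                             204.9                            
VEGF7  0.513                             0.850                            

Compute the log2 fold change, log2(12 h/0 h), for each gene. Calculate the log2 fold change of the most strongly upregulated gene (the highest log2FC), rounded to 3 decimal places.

2.946

log2(2.453/2.349) = 0.063  (RUNX1)
log2(119.2/24.19) = 2.301  (EGR4)
log2(2.842/14.57) = -2.358  (FOS5)
log2(4977/645.8) = 2.946  (KLF9)
log2(248.7/1150) = -2.209  (TP5)
log2(204.9/85.50) = 1.261  (BAX8)
log2(0.850/0.513) = 0.729  (VEGF7)
KLF9 is most strongly upregulated.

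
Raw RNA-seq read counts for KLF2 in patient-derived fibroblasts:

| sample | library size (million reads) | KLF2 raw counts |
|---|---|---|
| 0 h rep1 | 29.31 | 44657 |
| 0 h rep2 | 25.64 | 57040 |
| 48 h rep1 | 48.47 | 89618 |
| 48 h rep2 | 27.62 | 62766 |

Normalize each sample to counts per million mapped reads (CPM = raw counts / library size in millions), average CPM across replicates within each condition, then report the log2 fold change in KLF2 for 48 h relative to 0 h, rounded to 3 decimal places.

CPM(0 h rep1) = 44657 / 29.31 = 1523.6097
CPM(0 h rep2) = 57040 / 25.64 = 2224.6490
CPM(48 h rep1) = 89618 / 48.47 = 1848.9375
CPM(48 h rep2) = 62766 / 27.62 = 2272.4837
mean CPM(0 h) = 1874.1293; mean CPM(48 h) = 2060.7106
Fold change = 2060.7106 / 1874.1293 = 1.09956
log2(1.09956) = 0.1369

0.137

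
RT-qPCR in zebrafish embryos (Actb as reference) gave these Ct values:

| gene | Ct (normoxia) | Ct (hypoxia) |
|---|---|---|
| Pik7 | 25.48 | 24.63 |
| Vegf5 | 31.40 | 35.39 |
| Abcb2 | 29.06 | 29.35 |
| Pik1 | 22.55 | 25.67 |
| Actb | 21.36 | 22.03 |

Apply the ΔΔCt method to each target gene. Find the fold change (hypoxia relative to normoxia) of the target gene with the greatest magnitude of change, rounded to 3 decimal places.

0.100

Pik7: ΔΔCt = (24.63−22.03) − (25.48−21.36) = 2.60 − 4.12 = -1.52; fold change = 2^1.52 = 2.868
Vegf5: ΔΔCt = (35.39−22.03) − (31.40−21.36) = 13.36 − 10.04 = 3.32; fold change = 2^-3.32 = 0.100
Abcb2: ΔΔCt = (29.35−22.03) − (29.06−21.36) = 7.32 − 7.70 = -0.38; fold change = 2^0.38 = 1.301
Pik1: ΔΔCt = (25.67−22.03) − (22.55−21.36) = 3.64 − 1.19 = 2.45; fold change = 2^-2.45 = 0.183
Vegf5 has the largest |ΔΔCt| = 3.32.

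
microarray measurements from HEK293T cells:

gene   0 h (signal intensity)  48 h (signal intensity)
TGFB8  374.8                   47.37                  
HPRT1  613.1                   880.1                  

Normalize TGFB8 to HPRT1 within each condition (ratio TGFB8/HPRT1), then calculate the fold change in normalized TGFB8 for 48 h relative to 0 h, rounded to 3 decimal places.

0.088

TGFB8/HPRT1 (0 h) = 374.8 / 613.1 = 0.61132
TGFB8/HPRT1 (48 h) = 47.37 / 880.1 = 0.053823
Fold change = 0.053823 / 0.61132 = 0.0880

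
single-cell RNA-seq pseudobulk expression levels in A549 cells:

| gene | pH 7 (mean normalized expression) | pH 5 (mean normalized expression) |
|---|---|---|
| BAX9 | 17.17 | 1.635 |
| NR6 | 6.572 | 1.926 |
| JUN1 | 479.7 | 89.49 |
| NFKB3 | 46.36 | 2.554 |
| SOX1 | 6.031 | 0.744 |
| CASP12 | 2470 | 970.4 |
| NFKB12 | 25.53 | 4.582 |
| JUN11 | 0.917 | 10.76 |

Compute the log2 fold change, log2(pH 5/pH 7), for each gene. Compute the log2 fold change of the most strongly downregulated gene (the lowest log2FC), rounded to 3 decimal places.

log2(1.635/17.17) = -3.393  (BAX9)
log2(1.926/6.572) = -1.771  (NR6)
log2(89.49/479.7) = -2.422  (JUN1)
log2(2.554/46.36) = -4.182  (NFKB3)
log2(0.744/6.031) = -3.019  (SOX1)
log2(970.4/2470) = -1.348  (CASP12)
log2(4.582/25.53) = -2.478  (NFKB12)
log2(10.76/0.917) = 3.553  (JUN11)
NFKB3 is most strongly downregulated.

-4.182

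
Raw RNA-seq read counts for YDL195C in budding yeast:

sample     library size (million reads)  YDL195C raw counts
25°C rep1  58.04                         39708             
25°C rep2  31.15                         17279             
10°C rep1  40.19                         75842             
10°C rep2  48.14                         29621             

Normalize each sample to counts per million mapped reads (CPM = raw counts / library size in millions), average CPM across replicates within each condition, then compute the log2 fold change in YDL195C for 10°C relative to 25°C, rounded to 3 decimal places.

CPM(25°C rep1) = 39708 / 58.04 = 684.1489
CPM(25°C rep2) = 17279 / 31.15 = 554.7030
CPM(10°C rep1) = 75842 / 40.19 = 1887.0863
CPM(10°C rep2) = 29621 / 48.14 = 615.3095
mean CPM(25°C) = 619.4260; mean CPM(10°C) = 1251.1979
Fold change = 1251.1979 / 619.4260 = 2.01993
log2(2.01993) = 1.0143

1.014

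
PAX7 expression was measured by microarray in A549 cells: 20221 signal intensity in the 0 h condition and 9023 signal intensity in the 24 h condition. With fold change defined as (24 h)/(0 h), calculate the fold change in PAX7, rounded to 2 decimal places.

0.45

Fold change = 9023 / 20221 = 0.446
PAX7 is downregulated.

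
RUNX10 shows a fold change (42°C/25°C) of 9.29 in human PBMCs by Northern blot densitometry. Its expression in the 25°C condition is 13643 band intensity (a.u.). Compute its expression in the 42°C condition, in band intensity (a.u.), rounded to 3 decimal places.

42°C expression = 13643 × 9.29 = 126743.470

126743.470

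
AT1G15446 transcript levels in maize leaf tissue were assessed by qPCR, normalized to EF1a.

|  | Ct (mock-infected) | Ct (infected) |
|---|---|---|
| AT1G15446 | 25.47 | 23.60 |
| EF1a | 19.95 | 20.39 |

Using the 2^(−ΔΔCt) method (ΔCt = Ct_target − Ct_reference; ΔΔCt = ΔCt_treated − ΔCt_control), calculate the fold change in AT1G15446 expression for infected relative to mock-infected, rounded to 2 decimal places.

ΔCt(mock-infected) = 25.470 − 19.950 = 5.520
ΔCt(infected) = 23.600 − 20.390 = 3.210
ΔΔCt = 3.210 − 5.520 = -2.310
Fold change = 2^(−(-2.310)) = 2^2.310 = 4.959

4.96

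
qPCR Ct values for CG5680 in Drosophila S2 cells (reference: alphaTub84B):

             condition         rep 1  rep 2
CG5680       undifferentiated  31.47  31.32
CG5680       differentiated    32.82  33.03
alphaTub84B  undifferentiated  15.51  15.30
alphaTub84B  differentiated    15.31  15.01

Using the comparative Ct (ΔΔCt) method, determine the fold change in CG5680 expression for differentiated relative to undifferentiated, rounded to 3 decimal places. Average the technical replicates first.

Mean Ct: CG5680 undifferentiated 31.395; CG5680 differentiated 32.925; alphaTub84B undifferentiated 15.405; alphaTub84B differentiated 15.160
ΔCt(undifferentiated) = 31.395 − 15.405 = 15.990
ΔCt(differentiated) = 32.925 − 15.160 = 17.765
ΔΔCt = 17.765 − 15.990 = 1.775
Fold change = 2^(−1.775) = 0.2922

0.292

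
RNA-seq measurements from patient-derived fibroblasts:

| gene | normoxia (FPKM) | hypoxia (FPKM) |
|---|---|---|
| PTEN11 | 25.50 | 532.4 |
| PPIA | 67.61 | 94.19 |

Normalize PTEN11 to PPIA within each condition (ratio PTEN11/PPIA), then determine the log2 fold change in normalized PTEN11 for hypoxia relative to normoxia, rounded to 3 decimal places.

3.906

PTEN11/PPIA (normoxia) = 25.50 / 67.61 = 0.37716
PTEN11/PPIA (hypoxia) = 532.4 / 94.19 = 5.6524
Fold change = 5.6524 / 0.37716 = 14.9866
log2(14.9866) = 3.9056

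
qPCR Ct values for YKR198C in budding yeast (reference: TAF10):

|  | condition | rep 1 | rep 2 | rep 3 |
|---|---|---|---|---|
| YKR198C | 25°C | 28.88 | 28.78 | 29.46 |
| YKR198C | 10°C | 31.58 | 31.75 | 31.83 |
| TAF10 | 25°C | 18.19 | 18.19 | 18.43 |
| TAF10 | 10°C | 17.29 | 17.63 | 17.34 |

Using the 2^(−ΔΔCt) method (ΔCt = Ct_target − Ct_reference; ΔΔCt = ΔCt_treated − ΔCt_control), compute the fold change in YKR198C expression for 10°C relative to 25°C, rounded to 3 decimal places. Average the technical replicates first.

0.087

Mean Ct: YKR198C 25°C 29.040; YKR198C 10°C 31.720; TAF10 25°C 18.270; TAF10 10°C 17.420
ΔCt(25°C) = 29.040 − 18.270 = 10.770
ΔCt(10°C) = 31.720 − 17.420 = 14.300
ΔΔCt = 14.300 − 10.770 = 3.530
Fold change = 2^(−3.530) = 0.0866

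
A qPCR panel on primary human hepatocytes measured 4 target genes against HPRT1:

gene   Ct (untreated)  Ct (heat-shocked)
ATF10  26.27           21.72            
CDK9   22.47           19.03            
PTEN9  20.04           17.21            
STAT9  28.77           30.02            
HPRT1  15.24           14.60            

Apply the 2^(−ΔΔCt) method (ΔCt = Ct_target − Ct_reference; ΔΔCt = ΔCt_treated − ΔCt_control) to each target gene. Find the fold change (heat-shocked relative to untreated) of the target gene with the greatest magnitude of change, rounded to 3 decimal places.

ATF10: ΔΔCt = (21.72−14.60) − (26.27−15.24) = 7.12 − 11.03 = -3.91; fold change = 2^3.91 = 15.032
CDK9: ΔΔCt = (19.03−14.60) − (22.47−15.24) = 4.43 − 7.23 = -2.80; fold change = 2^2.80 = 6.964
PTEN9: ΔΔCt = (17.21−14.60) − (20.04−15.24) = 2.61 − 4.80 = -2.19; fold change = 2^2.19 = 4.563
STAT9: ΔΔCt = (30.02−14.60) − (28.77−15.24) = 15.42 − 13.53 = 1.89; fold change = 2^-1.89 = 0.270
ATF10 has the largest |ΔΔCt| = 3.91.

15.032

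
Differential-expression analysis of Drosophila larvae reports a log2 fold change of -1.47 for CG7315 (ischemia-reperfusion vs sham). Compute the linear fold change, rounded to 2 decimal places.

Fold change = 2^(-1.47) = 0.361
That is, CG7315 drops to 36.1% of the sham level.

0.36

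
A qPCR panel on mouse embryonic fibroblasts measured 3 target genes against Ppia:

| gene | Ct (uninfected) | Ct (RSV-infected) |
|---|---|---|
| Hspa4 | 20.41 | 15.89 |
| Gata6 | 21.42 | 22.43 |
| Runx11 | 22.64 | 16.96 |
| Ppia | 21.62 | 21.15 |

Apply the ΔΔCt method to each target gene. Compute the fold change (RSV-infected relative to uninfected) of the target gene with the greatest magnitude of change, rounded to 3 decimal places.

37.014

Hspa4: ΔΔCt = (15.89−21.15) − (20.41−21.62) = -5.26 − (-1.21) = -4.05; fold change = 2^4.05 = 16.564
Gata6: ΔΔCt = (22.43−21.15) − (21.42−21.62) = 1.28 − (-0.20) = 1.48; fold change = 2^-1.48 = 0.358
Runx11: ΔΔCt = (16.96−21.15) − (22.64−21.62) = -4.19 − 1.02 = -5.21; fold change = 2^5.21 = 37.014
Runx11 has the largest |ΔΔCt| = 5.21.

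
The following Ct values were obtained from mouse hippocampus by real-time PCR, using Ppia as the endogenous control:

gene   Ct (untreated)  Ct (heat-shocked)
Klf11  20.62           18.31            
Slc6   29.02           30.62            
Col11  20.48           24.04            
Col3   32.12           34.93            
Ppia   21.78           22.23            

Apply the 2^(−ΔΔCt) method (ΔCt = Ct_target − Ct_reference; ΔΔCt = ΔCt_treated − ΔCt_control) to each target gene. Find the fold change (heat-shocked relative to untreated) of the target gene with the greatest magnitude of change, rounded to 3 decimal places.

Klf11: ΔΔCt = (18.31−22.23) − (20.62−21.78) = -3.92 − (-1.16) = -2.76; fold change = 2^2.76 = 6.774
Slc6: ΔΔCt = (30.62−22.23) − (29.02−21.78) = 8.39 − 7.24 = 1.15; fold change = 2^-1.15 = 0.451
Col11: ΔΔCt = (24.04−22.23) − (20.48−21.78) = 1.81 − (-1.30) = 3.11; fold change = 2^-3.11 = 0.116
Col3: ΔΔCt = (34.93−22.23) − (32.12−21.78) = 12.70 − 10.34 = 2.36; fold change = 2^-2.36 = 0.195
Col11 has the largest |ΔΔCt| = 3.11.

0.116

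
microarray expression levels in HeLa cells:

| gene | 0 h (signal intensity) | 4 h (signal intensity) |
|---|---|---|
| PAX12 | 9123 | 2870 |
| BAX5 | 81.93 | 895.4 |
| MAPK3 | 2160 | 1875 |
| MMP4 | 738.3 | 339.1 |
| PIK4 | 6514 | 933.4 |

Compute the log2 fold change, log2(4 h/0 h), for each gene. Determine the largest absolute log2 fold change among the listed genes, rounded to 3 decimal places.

log2(2870/9123) = -1.668  (PAX12)
log2(895.4/81.93) = 3.450  (BAX5)
log2(1875/2160) = -0.204  (MAPK3)
log2(339.1/738.3) = -1.122  (MMP4)
log2(933.4/6514) = -2.803  (PIK4)
The largest magnitude belongs to BAX5.

3.450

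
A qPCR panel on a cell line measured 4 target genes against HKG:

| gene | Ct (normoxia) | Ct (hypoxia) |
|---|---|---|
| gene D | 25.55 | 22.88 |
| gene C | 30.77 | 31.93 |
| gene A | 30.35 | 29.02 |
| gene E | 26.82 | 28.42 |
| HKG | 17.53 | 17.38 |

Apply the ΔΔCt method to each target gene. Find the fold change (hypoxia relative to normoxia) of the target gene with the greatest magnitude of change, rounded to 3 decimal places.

gene D: ΔΔCt = (22.88−17.38) − (25.55−17.53) = 5.50 − 8.02 = -2.52; fold change = 2^2.52 = 5.736
gene C: ΔΔCt = (31.93−17.38) − (30.77−17.53) = 14.55 − 13.24 = 1.31; fold change = 2^-1.31 = 0.403
gene A: ΔΔCt = (29.02−17.38) − (30.35−17.53) = 11.64 − 12.82 = -1.18; fold change = 2^1.18 = 2.266
gene E: ΔΔCt = (28.42−17.38) − (26.82−17.53) = 11.04 − 9.29 = 1.75; fold change = 2^-1.75 = 0.297
gene D has the largest |ΔΔCt| = 2.52.

5.736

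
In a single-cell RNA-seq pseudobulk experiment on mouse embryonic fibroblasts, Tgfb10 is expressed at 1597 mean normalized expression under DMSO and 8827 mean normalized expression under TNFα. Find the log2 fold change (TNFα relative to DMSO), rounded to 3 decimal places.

2.467

Fold change = 8827 / 1597 = 5.5272
log2(5.5272) = 2.4666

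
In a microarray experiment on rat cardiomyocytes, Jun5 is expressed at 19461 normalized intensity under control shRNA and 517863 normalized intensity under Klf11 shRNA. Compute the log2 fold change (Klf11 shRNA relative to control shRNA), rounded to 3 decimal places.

4.734

Fold change = 517863 / 19461 = 26.6103
log2(26.6103) = 4.7339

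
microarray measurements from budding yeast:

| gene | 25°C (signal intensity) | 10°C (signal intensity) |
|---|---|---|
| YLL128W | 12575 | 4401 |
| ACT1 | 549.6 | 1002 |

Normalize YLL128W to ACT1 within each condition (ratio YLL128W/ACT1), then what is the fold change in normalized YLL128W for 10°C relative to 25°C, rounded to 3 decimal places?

YLL128W/ACT1 (25°C) = 12575 / 549.6 = 22.88
YLL128W/ACT1 (10°C) = 4401 / 1002 = 4.3922
Fold change = 4.3922 / 22.88 = 0.1920

0.192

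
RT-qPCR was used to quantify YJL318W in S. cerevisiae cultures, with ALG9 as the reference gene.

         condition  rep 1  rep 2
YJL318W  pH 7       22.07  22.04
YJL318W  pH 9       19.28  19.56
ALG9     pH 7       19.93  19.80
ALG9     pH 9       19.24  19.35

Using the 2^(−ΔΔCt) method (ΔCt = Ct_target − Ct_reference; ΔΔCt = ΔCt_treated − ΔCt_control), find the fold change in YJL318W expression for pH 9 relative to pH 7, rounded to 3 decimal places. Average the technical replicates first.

4.184

Mean Ct: YJL318W pH 7 22.055; YJL318W pH 9 19.420; ALG9 pH 7 19.865; ALG9 pH 9 19.295
ΔCt(pH 7) = 22.055 − 19.865 = 2.190
ΔCt(pH 9) = 19.420 − 19.295 = 0.125
ΔΔCt = 0.125 − 2.190 = -2.065
Fold change = 2^(−(-2.065)) = 2^2.065 = 4.1843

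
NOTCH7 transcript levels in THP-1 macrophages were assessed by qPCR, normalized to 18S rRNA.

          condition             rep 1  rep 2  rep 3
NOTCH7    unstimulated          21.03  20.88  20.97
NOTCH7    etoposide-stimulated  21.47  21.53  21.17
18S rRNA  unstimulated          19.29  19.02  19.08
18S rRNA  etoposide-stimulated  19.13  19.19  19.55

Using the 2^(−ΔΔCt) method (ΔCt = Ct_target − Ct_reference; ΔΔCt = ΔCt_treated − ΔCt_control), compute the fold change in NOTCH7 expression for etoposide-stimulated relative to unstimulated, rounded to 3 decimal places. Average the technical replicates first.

0.829

Mean Ct: NOTCH7 unstimulated 20.960; NOTCH7 etoposide-stimulated 21.390; 18S rRNA unstimulated 19.130; 18S rRNA etoposide-stimulated 19.290
ΔCt(unstimulated) = 20.960 − 19.130 = 1.830
ΔCt(etoposide-stimulated) = 21.390 − 19.290 = 2.100
ΔΔCt = 2.100 − 1.830 = 0.270
Fold change = 2^(−0.270) = 0.8293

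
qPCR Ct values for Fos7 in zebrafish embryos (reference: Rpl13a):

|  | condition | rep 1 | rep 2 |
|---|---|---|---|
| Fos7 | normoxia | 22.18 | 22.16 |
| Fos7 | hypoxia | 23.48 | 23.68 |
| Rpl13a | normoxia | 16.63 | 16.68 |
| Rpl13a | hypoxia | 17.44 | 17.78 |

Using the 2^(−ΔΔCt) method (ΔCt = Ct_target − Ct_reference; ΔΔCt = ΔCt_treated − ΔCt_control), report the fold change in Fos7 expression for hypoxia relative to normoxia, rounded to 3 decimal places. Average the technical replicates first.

Mean Ct: Fos7 normoxia 22.170; Fos7 hypoxia 23.580; Rpl13a normoxia 16.655; Rpl13a hypoxia 17.610
ΔCt(normoxia) = 22.170 − 16.655 = 5.515
ΔCt(hypoxia) = 23.580 − 17.610 = 5.970
ΔΔCt = 5.970 − 5.515 = 0.455
Fold change = 2^(−0.455) = 0.7295

0.730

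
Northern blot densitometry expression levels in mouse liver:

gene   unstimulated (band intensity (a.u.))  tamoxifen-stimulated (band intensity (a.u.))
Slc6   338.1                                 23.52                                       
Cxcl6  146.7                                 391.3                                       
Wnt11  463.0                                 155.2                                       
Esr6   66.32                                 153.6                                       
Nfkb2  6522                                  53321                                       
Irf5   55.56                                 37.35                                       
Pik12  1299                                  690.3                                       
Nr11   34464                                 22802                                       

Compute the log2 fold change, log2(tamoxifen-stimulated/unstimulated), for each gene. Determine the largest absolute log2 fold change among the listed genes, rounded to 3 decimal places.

log2(23.52/338.1) = -3.845  (Slc6)
log2(391.3/146.7) = 1.415  (Cxcl6)
log2(155.2/463.0) = -1.577  (Wnt11)
log2(153.6/66.32) = 1.212  (Esr6)
log2(53321/6522) = 3.031  (Nfkb2)
log2(37.35/55.56) = -0.573  (Irf5)
log2(690.3/1299) = -0.912  (Pik12)
log2(22802/34464) = -0.596  (Nr11)
The largest magnitude belongs to Slc6.

3.845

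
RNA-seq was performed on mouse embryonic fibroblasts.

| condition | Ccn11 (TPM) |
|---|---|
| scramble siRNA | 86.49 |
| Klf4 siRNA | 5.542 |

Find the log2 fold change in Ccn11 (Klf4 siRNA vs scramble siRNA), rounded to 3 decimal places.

Fold change = 5.542 / 86.49 = 0.0641
log2(0.0641) = -3.9641

-3.964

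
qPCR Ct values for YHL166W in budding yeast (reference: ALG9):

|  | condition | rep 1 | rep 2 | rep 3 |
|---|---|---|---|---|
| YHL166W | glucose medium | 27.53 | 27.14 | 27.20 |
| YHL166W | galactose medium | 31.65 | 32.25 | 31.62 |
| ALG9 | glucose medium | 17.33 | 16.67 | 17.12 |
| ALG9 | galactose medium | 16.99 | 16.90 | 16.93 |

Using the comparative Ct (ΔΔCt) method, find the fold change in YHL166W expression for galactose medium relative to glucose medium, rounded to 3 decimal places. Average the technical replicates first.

0.040

Mean Ct: YHL166W glucose medium 27.290; YHL166W galactose medium 31.840; ALG9 glucose medium 17.040; ALG9 galactose medium 16.940
ΔCt(glucose medium) = 27.290 − 17.040 = 10.250
ΔCt(galactose medium) = 31.840 − 16.940 = 14.900
ΔΔCt = 14.900 − 10.250 = 4.650
Fold change = 2^(−4.650) = 0.0398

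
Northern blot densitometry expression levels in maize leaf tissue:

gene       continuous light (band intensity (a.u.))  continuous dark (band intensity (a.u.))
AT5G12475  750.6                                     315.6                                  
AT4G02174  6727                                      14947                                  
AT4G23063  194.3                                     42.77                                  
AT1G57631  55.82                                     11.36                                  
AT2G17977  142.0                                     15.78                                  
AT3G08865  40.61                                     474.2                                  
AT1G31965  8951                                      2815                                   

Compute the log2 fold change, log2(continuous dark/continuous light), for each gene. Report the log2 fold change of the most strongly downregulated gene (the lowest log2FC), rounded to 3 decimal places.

log2(315.6/750.6) = -1.250  (AT5G12475)
log2(14947/6727) = 1.152  (AT4G02174)
log2(42.77/194.3) = -2.184  (AT4G23063)
log2(11.36/55.82) = -2.297  (AT1G57631)
log2(15.78/142.0) = -3.170  (AT2G17977)
log2(474.2/40.61) = 3.546  (AT3G08865)
log2(2815/8951) = -1.669  (AT1G31965)
AT2G17977 is most strongly downregulated.

-3.170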